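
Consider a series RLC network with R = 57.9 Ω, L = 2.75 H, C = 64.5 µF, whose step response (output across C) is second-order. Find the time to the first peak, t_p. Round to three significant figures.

t_p ≈ 0.0423 s

For a series RLC circuit (capacitor voltage as output), ω_n = 1/√(LC) = 1/√(2.75 H · 64.5 µF) = 75.1 rad/s.
ζ = (R/2)·√(C/L) = (57.9/2)·√(64.5 µF/2.75 H) = 0.140.
ω_d = 75.1·√(1 − 0.140²) = 74.3 rad/s. t_p = π/ω_d = 0.0423 s.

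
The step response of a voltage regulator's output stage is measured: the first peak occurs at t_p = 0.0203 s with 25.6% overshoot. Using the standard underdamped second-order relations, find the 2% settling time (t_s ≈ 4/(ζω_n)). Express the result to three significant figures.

t_s ≈ 0.0596 s

From the overshoot, ζ = −ln(OS)/√(π²+ln²(OS)) = 0.398.
From t_p = π/ω_d, ω_d = π/0.0203 = 155 rad/s, so ω_n = ω_d/√(1−ζ²) = 169 rad/s.
t_s ≈ 4/(ζω_n) = 4/(0.398·169) = 0.0596 s.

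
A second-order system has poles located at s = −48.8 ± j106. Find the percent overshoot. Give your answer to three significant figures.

%OS ≈ 23.5%

|pole| = ω_n = √(48.8² + 106²) = 117 rad/s; ζ = cos θ = σ/ω_n = 0.418.
%OS = 100·exp(−πζ/√(1−ζ²)) = 23.5%.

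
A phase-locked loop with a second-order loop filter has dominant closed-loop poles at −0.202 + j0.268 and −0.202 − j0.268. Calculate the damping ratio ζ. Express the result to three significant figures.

ζ ≈ 0.602

The poles are at −σ ± jω_d with σ = 0.202 and ω_d = 0.268, so ω_n = √(σ²+ω_d²) = 0.336 rad/s and ζ = σ/ω_n = 0.602.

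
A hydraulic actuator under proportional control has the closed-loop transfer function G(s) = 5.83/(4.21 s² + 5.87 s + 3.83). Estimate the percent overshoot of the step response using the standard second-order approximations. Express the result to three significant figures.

Dividing through by 4.21: denominator becomes s² + 1.394 s + 0.9097.
So ω_n = √0.9097 = 0.954 rad/s and ζ = 1.394/(2·0.954) = 0.731.
%OS = 100·exp(−πζ/√(1−ζ²)) = 3.46%.

%OS ≈ 3.46%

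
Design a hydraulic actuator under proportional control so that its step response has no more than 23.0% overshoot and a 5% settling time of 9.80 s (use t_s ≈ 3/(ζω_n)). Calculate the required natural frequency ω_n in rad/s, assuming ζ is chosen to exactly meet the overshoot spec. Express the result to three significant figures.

ω_n ≈ 0.722 rad/s

From %OS = 100·exp(−πζ/√(1−ζ²)), invert to get ζ = −ln(OS)/√(π² + ln²(OS)) with OS = 0.230.
−ln 0.230 = 1.470, so ζ = 1.470/√(π² + 2.160) = 0.424.
Then ω_n = 3/(ζ t_s) = 3/(0.424 × 9.80) = 0.722 rad/s.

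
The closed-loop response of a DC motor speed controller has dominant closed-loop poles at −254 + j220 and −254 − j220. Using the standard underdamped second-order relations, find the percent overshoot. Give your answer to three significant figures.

%OS ≈ 2.66%

The poles are at −σ ± jω_d with σ = 254 and ω_d = 220, so ω_n = √(σ²+ω_d²) = 336 rad/s and ζ = σ/ω_n = 0.756.
%OS = 100·exp(−πζ/√(1−ζ²)) = 2.66%.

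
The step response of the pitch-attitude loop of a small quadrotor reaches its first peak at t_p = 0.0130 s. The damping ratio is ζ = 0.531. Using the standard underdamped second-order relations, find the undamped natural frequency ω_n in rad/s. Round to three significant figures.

Peak time t_p = π/ω_d, so ω_d = π/t_p = π/0.0130 = 242 rad/s.
ω_n = ω_d/√(1−ζ²) = 242/√0.718 = 285 rad/s.

ω_n ≈ 285 rad/s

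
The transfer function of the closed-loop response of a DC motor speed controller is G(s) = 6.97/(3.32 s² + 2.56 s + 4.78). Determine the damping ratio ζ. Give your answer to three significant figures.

Dividing through by 3.32: denominator becomes s² + 0.7711 s + 1.440.
So ω_n = √1.440 = 1.20 rad/s and ζ = 0.7711/(2·1.20) = 0.321.

ζ ≈ 0.321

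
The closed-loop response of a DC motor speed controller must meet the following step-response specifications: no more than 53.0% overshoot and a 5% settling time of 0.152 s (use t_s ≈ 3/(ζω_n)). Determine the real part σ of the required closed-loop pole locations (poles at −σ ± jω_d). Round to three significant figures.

The settling-time spec alone fixes σ = ζω_n = 3/t_s = 3/0.152 = 19.7.
(Overshoot then fixes ζ = 0.198 and hence ω_d = σ·√(1−ζ²)/ζ = 97.7 rad/s.)

σ ≈ 19.7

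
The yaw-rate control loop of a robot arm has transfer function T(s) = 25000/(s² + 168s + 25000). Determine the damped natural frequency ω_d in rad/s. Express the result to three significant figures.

ω_n = √25000 = 158 rad/s; ζ = 168/(2·158) = 0.531.
The damped frequency ω_d = ω_n√(1−ζ²) = 134 rad/s.

ω_d ≈ 134 rad/s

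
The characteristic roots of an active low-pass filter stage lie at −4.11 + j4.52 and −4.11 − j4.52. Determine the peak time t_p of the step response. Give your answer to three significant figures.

t_p ≈ 0.695 s

t_p = π/ω_d with ω_d = 4.52 (the imaginary part), so t_p = 0.695 s.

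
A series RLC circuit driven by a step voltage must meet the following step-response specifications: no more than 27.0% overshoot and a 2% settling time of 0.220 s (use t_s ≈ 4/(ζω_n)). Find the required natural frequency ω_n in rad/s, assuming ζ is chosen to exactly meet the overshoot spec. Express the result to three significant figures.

From %OS = 100·exp(−πζ/√(1−ζ²)), invert to get ζ = −ln(OS)/√(π² + ln²(OS)) with OS = 0.270.
−ln 0.270 = 1.309, so ζ = 1.309/√(π² + 1.714) = 0.385.
Then ω_n = 4/(ζ t_s) = 4/(0.385 × 0.220) = 47.3 rad/s.

ω_n ≈ 47.3 rad/s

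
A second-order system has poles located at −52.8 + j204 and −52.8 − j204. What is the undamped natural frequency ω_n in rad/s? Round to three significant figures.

The poles are at −σ ± jω_d with σ = 52.8 and ω_d = 204, so ω_n = √(σ²+ω_d²) = 211 rad/s and ζ = σ/ω_n = 0.251.

ω_n ≈ 211 rad/s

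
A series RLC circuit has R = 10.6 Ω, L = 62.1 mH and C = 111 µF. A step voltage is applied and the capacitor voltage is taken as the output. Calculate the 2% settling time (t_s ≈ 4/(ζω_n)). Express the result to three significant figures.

t_s ≈ 0.0469 s

For a series RLC circuit (capacitor voltage as output), ω_n = 1/√(LC) = 1/√(62.1 mH · 111 µF) = 381 rad/s.
ζ = (R/2)·√(C/L) = (10.6/2)·√(111 µF/62.1 mH) = 0.224.
t_s ≈ 4/(ζω_n) = 0.0469 s.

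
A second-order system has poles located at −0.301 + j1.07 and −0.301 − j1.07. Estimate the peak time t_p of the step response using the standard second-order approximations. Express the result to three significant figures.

t_p = π/ω_d with ω_d = 1.07 (the imaginary part), so t_p = 2.94 s.

t_p ≈ 2.94 s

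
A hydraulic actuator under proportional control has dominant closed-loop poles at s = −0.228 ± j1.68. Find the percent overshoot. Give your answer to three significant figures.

With σ = 0.228, ω_d = 1.68: ω_n = √(σ²+ω_d²) = 1.70 rad/s, ζ = σ/ω_n = 0.134.
%OS = 100·exp(−πζ/√(1−ζ²)) = 65.3%.

%OS ≈ 65.3%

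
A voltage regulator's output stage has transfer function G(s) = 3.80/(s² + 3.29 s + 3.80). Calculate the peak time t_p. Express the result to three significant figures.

t_p ≈ 3.00 s

Matching coefficients with s² + 2ζω_n s + ω_n² gives ω_n² = 3.80 ⇒ ω_n = 1.95 rad/s, and ζ = 3.29/(2ω_n) = 0.844.
The damped frequency ω_d = ω_n√(1−ζ²) = 1.05 rad/s. Then t_p = π/ω_d = 3.00 s.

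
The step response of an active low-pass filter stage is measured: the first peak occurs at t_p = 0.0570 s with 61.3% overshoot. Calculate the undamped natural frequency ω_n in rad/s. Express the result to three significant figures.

ω_n ≈ 55.8 rad/s

The overshoot fixes ζ = −ln(OS)/√(π²+ln²(OS)) = 0.154.
t_p = π/ω_d ⇒ ω_d = 55.1 rad/s; then ω_n = ω_d/√(1−ζ²) = 55.8 rad/s.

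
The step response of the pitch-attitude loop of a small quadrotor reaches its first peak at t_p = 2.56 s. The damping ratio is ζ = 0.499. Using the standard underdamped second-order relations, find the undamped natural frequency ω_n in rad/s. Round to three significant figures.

ω_n ≈ 1.42 rad/s

Peak time t_p = π/ω_d, so ω_d = π/t_p = π/2.56 = 1.23 rad/s.
ω_n = ω_d/√(1−ζ²) = 1.23/√0.751 = 1.42 rad/s.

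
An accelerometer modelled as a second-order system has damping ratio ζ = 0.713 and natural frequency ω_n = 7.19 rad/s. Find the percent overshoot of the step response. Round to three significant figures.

%OS ≈ 4.10%

For an underdamped second-order system, %OS = 100·exp(−πζ/√(1−ζ²)).
πζ/√(1−ζ²) = π·0.713/√(1−0.508) = 3.195, so %OS = 100·e^(−3.195) = 4.10%.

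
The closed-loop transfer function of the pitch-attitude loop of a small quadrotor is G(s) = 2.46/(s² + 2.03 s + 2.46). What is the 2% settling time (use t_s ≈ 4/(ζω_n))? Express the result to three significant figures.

t_s ≈ 3.94 s

ω_n = √2.46 = 1.57 rad/s; ζ = 2.03/(2·1.57) = 0.647.
t_s ≈ 4/(ζω_n) = 4/(0.647·1.57) = 3.94 s.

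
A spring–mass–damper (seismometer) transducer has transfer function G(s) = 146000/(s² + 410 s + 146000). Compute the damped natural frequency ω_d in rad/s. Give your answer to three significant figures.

ω_d ≈ 322 rad/s

Comparing the denominator to s² + 2ζω_n s + ω_n²: ω_n = √146000 = 382 rad/s, and 2ζω_n = 410 so ζ = 410/(2·382) = 0.537.
ω_d = ω_n√(1−ζ²) = 322 rad/s.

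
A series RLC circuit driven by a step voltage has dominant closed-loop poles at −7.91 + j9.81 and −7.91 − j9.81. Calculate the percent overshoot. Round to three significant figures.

|pole| = ω_n = √(7.91² + 9.81²) = 12.6 rad/s; ζ = cos θ = σ/ω_n = 0.628.
%OS = 100 e^{−πζ/√(1−ζ²)} with ζ = 0.628 gives 7.94%.

%OS ≈ 7.94%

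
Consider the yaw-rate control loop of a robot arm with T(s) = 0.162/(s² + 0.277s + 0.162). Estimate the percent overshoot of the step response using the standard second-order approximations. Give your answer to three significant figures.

%OS ≈ 31.6%

Comparing the denominator to s² + 2ζω_n s + ω_n²: ω_n = √0.162 = 0.402 rad/s, and 2ζω_n = 0.277 so ζ = 0.277/(2·0.402) = 0.344.
Overshoot: exp(−π·0.344/√(1−0.344²)) = 0.316, i.e. 31.6%.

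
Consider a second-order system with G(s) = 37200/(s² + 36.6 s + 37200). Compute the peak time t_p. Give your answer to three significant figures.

Matching coefficients with s² + 2ζω_n s + ω_n² gives ω_n² = 37200 ⇒ ω_n = 193 rad/s, and ζ = 36.6/(2ω_n) = 0.0949.
ω_d = 193·√(1 − 0.0949²) = 192 rad/s. Then t_p = π/ω_d = 0.0164 s.

t_p ≈ 0.0164 s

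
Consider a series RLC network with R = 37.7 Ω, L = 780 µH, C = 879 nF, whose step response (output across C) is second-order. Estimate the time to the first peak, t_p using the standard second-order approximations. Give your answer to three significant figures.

t_p ≈ 0.000106 s

For a series RLC circuit (capacitor voltage as output), ω_n = 1/√(LC) = 1/√(780 µH · 879 nF) = 38200 rad/s.
ζ = (R/2)·√(C/L) = (37.7/2)·√(879 nF/780 µH) = 0.633.
ω_d = 38200·√(1 − 0.633²) = 29600 rad/s. t_p = π/ω_d = 0.000106 s.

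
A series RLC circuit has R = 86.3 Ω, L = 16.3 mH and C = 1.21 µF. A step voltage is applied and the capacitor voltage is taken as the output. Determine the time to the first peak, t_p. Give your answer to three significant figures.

t_p ≈ 0.000475 s

For a series RLC circuit (capacitor voltage as output), ω_n = 1/√(LC) = 1/√(16.3 mH · 1.21 µF) = 7120 rad/s.
ζ = (R/2)·√(C/L) = (86.3/2)·√(1.21 µF/16.3 mH) = 0.372.
ω_d = ω_n√(1−ζ²) = 6610 rad/s. t_p = π/ω_d = 0.000475 s.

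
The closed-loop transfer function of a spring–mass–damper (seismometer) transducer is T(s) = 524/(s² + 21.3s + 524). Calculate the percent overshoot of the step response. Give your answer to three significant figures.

Comparing the denominator to s² + 2ζω_n s + ω_n²: ω_n = √524 = 22.9 rad/s, and 2ζω_n = 21.3 so ζ = 21.3/(2·22.9) = 0.465.
%OS = 100 e^{−πζ/√(1−ζ²)} with ζ = 0.465 gives 19.2%.

%OS ≈ 19.2%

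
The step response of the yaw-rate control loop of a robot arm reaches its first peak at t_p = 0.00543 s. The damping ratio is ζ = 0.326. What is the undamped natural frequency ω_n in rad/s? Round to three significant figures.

Peak time t_p = π/ω_d, so ω_d = π/t_p = π/0.00543 = 579 rad/s.
ω_n = ω_d/√(1−ζ²) = 579/√0.894 = 612 rad/s.

ω_n ≈ 612 rad/s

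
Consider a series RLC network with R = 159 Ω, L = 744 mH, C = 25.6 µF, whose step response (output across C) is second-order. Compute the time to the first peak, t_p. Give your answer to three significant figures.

For a series RLC circuit (capacitor voltage as output), ω_n = 1/√(LC) = 1/√(744 mH · 25.6 µF) = 229 rad/s.
ζ = (R/2)·√(C/L) = (159/2)·√(25.6 µF/744 mH) = 0.466.
The damped frequency ω_d = ω_n√(1−ζ²) = 203 rad/s. t_p = π/ω_d = 0.0155 s.

t_p ≈ 0.0155 s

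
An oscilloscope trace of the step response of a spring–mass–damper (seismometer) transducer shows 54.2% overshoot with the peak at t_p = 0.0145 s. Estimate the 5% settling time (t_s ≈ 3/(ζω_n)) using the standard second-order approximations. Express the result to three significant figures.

ζ from %OS: ζ = |ln 0.542|/√(π²+ln²0.542) = 0.191.
t_p = π/ω_d ⇒ ω_d = 217 rad/s; then ω_n = ω_d/√(1−ζ²) = 221 rad/s.
t_s ≈ 3/(ζω_n) = 3/(0.191·221) = 0.0710 s.

t_s ≈ 0.0710 s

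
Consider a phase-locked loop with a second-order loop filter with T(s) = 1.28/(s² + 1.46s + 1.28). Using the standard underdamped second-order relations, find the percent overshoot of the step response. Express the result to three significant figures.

%OS ≈ 7.04%

Comparing the denominator to s² + 2ζω_n s + ω_n²: ω_n = √1.28 = 1.13 rad/s, and 2ζω_n = 1.46 so ζ = 1.46/(2·1.13) = 0.645.
Overshoot: exp(−π·0.645/√(1−0.645²)) = 0.0704, i.e. 7.04%.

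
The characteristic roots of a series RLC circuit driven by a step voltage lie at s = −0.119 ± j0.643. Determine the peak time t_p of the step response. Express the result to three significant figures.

t_p = π/ω_d with ω_d = 0.643 (the imaginary part), so t_p = 4.89 s.

t_p ≈ 4.89 s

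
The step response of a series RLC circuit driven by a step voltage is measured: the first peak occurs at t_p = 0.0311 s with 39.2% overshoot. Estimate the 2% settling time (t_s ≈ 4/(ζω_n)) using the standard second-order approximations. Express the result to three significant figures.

The overshoot fixes ζ = −ln(OS)/√(π²+ln²(OS)) = 0.286.
t_p = π/ω_d ⇒ ω_d = 101 rad/s; then ω_n = ω_d/√(1−ζ²) = 105 rad/s.
t_s ≈ 4/(ζω_n) = 4/(0.286·105) = 0.133 s.

t_s ≈ 0.133 s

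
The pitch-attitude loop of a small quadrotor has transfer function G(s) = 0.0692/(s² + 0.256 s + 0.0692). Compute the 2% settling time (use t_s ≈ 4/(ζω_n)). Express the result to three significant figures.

t_s ≈ 31.2 s

ω_n = √0.0692 = 0.263 rad/s; ζ = 0.256/(2·0.263) = 0.487.
t_s ≈ 4/(ζω_n) = 4/(0.487·0.263) = 31.2 s.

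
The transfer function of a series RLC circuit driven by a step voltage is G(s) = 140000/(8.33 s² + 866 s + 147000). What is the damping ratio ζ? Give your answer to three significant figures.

ζ ≈ 0.391

Dividing through by 8.33: denominator becomes s² + 104.0 s + 17650.
So ω_n = √17650 = 133 rad/s and ζ = 104.0/(2·133) = 0.391.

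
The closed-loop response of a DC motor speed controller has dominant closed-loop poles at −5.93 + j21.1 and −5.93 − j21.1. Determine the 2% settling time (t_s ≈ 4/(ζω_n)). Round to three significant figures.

For poles at −σ ± jω_d, ζω_n = σ = 5.93, so t_s ≈ 4/σ = 0.675 s.

t_s ≈ 0.675 s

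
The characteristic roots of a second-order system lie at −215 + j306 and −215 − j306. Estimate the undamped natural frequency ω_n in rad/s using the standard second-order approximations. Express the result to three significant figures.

The poles are at −σ ± jω_d with σ = 215 and ω_d = 306, so ω_n = √(σ²+ω_d²) = 374 rad/s and ζ = σ/ω_n = 0.575.

ω_n ≈ 374 rad/s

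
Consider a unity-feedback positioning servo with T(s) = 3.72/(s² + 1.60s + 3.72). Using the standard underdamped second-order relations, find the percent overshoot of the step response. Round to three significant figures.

Matching coefficients with s² + 2ζω_n s + ω_n² gives ω_n² = 3.72 ⇒ ω_n = 1.93 rad/s, and ζ = 1.60/(2ω_n) = 0.415.
%OS = 100·exp(−πζ/√(1−ζ²)) = 23.9%.

%OS ≈ 23.9%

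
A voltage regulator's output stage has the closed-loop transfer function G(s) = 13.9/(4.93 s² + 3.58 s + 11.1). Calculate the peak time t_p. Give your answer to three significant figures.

Dividing through by 4.93: denominator becomes s² + 0.7262 s + 2.252.
So ω_n = √2.252 = 1.50 rad/s and ζ = 0.7262/(2·1.50) = 0.242.
ω_d = ω_n√(1−ζ²) = 1.46 rad/s. t_p = π/ω_d = 2.16 s.

t_p ≈ 2.16 s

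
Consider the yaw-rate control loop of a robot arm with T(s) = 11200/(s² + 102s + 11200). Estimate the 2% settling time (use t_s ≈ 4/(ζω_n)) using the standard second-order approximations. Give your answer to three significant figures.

t_s ≈ 0.0784 s

Comparing the denominator to s² + 2ζω_n s + ω_n²: ω_n = √11200 = 106 rad/s, and 2ζω_n = 102 so ζ = 102/(2·106) = 0.482.
t_s ≈ 4/(ζω_n) = 4/(0.482·106) = 0.0784 s.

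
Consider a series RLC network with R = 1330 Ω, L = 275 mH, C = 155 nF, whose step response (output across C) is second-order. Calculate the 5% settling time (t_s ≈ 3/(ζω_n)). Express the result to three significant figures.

For a series RLC circuit (capacitor voltage as output), ω_n = 1/√(LC) = 1/√(275 mH · 155 nF) = 4840 rad/s.
ζ = (R/2)·√(C/L) = (1330/2)·√(155 nF/275 mH) = 0.499.
t_s ≈ 3/(ζω_n) = 0.00124 s.

t_s ≈ 0.00124 s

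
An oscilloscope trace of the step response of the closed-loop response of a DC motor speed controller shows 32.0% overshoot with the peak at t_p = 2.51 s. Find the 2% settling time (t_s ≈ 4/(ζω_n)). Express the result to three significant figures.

ζ from %OS: ζ = |ln 0.320|/√(π²+ln²0.320) = 0.341.
From t_p = π/ω_d, ω_d = π/2.51 = 1.25 rad/s, so ω_n = ω_d/√(1−ζ²) = 1.33 rad/s.
t_s ≈ 4/(ζω_n) = 4/(0.341·1.33) = 8.81 s.

t_s ≈ 8.81 s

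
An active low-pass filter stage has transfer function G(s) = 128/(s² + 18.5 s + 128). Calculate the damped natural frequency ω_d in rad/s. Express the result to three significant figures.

Comparing the denominator to s² + 2ζω_n s + ω_n²: ω_n = √128 = 11.3 rad/s, and 2ζω_n = 18.5 so ζ = 18.5/(2·11.3) = 0.818.
ω_d = 11.3·√(1 − 0.818²) = 6.51 rad/s.

ω_d ≈ 6.51 rad/s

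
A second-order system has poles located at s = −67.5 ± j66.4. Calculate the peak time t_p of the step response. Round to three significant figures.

t_p = π/ω_d with ω_d = 66.4 (the imaginary part), so t_p = 0.0473 s.

t_p ≈ 0.0473 s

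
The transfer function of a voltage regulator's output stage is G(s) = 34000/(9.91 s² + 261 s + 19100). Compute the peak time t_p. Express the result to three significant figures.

Dividing through by 9.91: denominator becomes s² + 26.34 s + 1927.
So ω_n = √1927 = 43.9 rad/s and ζ = 26.34/(2·43.9) = 0.300.
The damped frequency ω_d = ω_n√(1−ζ²) = 41.9 rad/s. t_p = π/ω_d = 0.0750 s.

t_p ≈ 0.0750 s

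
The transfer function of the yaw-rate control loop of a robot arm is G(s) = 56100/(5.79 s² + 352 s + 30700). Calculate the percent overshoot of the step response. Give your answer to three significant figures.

Dividing through by 5.79: denominator becomes s² + 60.79 s + 5302.
So ω_n = √5302 = 72.8 rad/s and ζ = 60.79/(2·72.8) = 0.417.
Overshoot: exp(−π·0.417/√(1−0.417²)) = 0.236, i.e. 23.6%.

%OS ≈ 23.6%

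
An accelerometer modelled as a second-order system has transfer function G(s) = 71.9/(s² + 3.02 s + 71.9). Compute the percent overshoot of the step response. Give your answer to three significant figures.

%OS ≈ 56.6%

ω_n = √71.9 = 8.48 rad/s; ζ = 3.02/(2·8.48) = 0.178.
%OS = 100 e^{−πζ/√(1−ζ²)} with ζ = 0.178 gives 56.6%.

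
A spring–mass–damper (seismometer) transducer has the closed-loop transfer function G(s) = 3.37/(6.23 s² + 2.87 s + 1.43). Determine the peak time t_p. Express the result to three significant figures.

t_p ≈ 7.48 s

Dividing through by 6.23: denominator becomes s² + 0.4607 s + 0.2295.
So ω_n = √0.2295 = 0.479 rad/s and ζ = 0.4607/(2·0.479) = 0.481.
ω_d = ω_n√(1−ζ²) = 0.420 rad/s. t_p = π/ω_d = 7.48 s.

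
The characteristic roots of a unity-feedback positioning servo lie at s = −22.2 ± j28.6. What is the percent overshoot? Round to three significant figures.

With σ = 22.2, ω_d = 28.6: ω_n = √(σ²+ω_d²) = 36.2 rad/s, ζ = σ/ω_n = 0.613.
%OS = 100 e^{−πζ/√(1−ζ²)} with ζ = 0.613 gives 8.73%.

%OS ≈ 8.73%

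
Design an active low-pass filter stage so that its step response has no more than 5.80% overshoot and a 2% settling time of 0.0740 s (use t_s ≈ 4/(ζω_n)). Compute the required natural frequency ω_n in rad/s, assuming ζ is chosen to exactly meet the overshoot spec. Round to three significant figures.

ω_n ≈ 80.5 rad/s

ζ = −ln(OS)/√(π² + (ln OS)²). With OS = 0.0580, ln OS = −2.847 and ζ = 2.847/4.240 = 0.672.
From t_s ≈ 4/(ζω_n): ω_n = 4/(ζ·t_s) = 4/(0.672·0.0740) = 80.5 rad/s.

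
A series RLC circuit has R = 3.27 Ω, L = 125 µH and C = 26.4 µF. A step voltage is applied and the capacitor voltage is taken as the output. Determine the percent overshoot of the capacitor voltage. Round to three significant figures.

%OS ≈ 2.79%

For a series RLC circuit (capacitor voltage as output), ω_n = 1/√(LC) = 1/√(125 µH · 26.4 µF) = 17400 rad/s.
ζ = (R/2)·√(C/L) = (3.27/2)·√(26.4 µF/125 µH) = 0.751.
%OS = 100·exp(−πζ/√(1−ζ²)) = 2.79%.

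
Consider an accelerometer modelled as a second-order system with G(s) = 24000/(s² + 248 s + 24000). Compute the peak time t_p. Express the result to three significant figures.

t_p ≈ 0.0338 s

Comparing the denominator to s² + 2ζω_n s + ω_n²: ω_n = √24000 = 155 rad/s, and 2ζω_n = 248 so ζ = 248/(2·155) = 0.800.
ω_d = ω_n√(1−ζ²) = 92.9 rad/s. Then t_p = π/ω_d = 0.0338 s.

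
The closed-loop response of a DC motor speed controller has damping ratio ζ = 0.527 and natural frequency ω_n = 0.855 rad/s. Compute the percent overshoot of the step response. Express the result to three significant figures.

For an underdamped second-order system, %OS = 100·exp(−πζ/√(1−ζ²)).
πζ/√(1−ζ²) = π·0.527/√(1−0.278) = 1.948, so %OS = 100·e^(−1.948) = 14.3%.

%OS ≈ 14.3%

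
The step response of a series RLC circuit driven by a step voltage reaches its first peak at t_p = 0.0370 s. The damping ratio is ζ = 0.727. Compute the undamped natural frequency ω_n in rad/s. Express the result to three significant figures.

Peak time t_p = π/ω_d, so ω_d = π/t_p = π/0.0370 = 84.9 rad/s.
ω_n = ω_d/√(1−ζ²) = 84.9/√0.471 = 124 rad/s.

ω_n ≈ 124 rad/s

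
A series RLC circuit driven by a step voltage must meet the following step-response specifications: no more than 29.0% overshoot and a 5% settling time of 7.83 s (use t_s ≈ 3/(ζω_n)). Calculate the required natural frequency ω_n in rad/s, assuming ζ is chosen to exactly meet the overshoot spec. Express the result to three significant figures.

ω_n ≈ 1.05 rad/s

Inverting the overshoot relation: ζ = |ln 0.290|/√(π² + ln²0.290) = 0.367.
From t_s ≈ 3/(ζω_n): ω_n = 3/(ζ·t_s) = 3/(0.367·7.83) = 1.05 rad/s.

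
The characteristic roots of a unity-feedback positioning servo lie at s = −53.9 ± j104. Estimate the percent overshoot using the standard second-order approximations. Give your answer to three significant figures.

|pole| = ω_n = √(53.9² + 104²) = 117 rad/s; ζ = cos θ = σ/ω_n = 0.460.
Overshoot: exp(−π·0.460/√(1−0.460²)) = 0.196, i.e. 19.6%.

%OS ≈ 19.6%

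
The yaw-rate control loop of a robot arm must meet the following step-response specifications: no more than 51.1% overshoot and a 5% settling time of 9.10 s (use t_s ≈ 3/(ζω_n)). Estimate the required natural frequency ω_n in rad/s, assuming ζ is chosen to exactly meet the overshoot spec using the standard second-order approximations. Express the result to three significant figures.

Inverting the overshoot relation: ζ = |ln 0.511|/√(π² + ln²0.511) = 0.209.
Then ω_n = 3/(ζ t_s) = 3/(0.209 × 9.10) = 1.58 rad/s.

ω_n ≈ 1.58 rad/s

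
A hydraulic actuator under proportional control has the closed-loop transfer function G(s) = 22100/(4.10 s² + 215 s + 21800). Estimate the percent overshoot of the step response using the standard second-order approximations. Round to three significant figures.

%OS ≈ 29.8%

Dividing through by 4.10: denominator becomes s² + 52.44 s + 5317.
So ω_n = √5317 = 72.9 rad/s and ζ = 52.44/(2·72.9) = 0.360.
Overshoot: exp(−π·0.360/√(1−0.360²)) = 0.298, i.e. 29.8%.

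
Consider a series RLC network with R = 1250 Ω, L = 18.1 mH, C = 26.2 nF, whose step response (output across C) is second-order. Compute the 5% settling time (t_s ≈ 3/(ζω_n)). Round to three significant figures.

For a series RLC circuit (capacitor voltage as output), ω_n = 1/√(LC) = 1/√(18.1 mH · 26.2 nF) = 45900 rad/s.
ζ = (R/2)·√(C/L) = (1250/2)·√(26.2 nF/18.1 mH) = 0.752.
t_s ≈ 3/(ζω_n) = 0.0000869 s.

t_s ≈ 0.0000869 s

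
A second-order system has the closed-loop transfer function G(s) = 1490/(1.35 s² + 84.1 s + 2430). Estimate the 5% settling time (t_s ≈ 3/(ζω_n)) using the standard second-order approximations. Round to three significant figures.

t_s ≈ 0.0963 s

Dividing through by 1.35: denominator becomes s² + 62.30 s + 1800.
So ω_n = √1800 = 42.4 rad/s and ζ = 62.30/(2·42.4) = 0.734.
t_s ≈ 3/(ζω_n) = 0.0963 s.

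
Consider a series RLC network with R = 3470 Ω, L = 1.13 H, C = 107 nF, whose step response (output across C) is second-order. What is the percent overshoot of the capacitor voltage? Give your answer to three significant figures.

%OS ≈ 13.8%

For a series RLC circuit (capacitor voltage as output), ω_n = 1/√(LC) = 1/√(1.13 H · 107 nF) = 2880 rad/s.
ζ = (R/2)·√(C/L) = (3470/2)·√(107 nF/1.13 H) = 0.534.
Overshoot: exp(−π·0.534/√(1−0.534²)) = 0.138, i.e. 13.8%.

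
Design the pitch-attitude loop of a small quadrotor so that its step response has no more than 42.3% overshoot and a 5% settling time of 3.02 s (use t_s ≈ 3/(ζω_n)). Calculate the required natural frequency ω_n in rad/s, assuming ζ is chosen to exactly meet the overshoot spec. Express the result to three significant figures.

From %OS = 100·exp(−πζ/√(1−ζ²)), invert to get ζ = −ln(OS)/√(π² + ln²(OS)) with OS = 0.423.
−ln 0.423 = 0.8604, so ζ = 0.8604/√(π² + 0.7403) = 0.264.
Then ω_n = 3/(ζ t_s) = 3/(0.264 × 3.02) = 3.76 rad/s.

ω_n ≈ 3.76 rad/s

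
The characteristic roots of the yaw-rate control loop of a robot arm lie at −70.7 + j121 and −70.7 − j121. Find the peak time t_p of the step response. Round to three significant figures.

t_p ≈ 0.0260 s

t_p = π/ω_d with ω_d = 121 (the imaginary part), so t_p = 0.0260 s.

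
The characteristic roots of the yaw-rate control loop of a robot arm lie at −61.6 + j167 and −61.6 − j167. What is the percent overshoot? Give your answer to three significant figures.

With σ = 61.6, ω_d = 167: ω_n = √(σ²+ω_d²) = 178 rad/s, ζ = σ/ω_n = 0.346.
%OS = 100 e^{−πζ/√(1−ζ²)} with ζ = 0.346 gives 31.4%.

%OS ≈ 31.4%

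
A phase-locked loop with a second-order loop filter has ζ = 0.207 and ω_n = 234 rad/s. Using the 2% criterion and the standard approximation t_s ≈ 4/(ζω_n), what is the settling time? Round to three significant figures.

t_s ≈ 4/(ζω_n) = 4/(0.207 × 234) = 0.0826 s.

t_s ≈ 0.0826 s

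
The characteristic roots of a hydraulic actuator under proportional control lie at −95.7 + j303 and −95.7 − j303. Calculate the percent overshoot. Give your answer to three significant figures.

|pole| = ω_n = √(95.7² + 303²) = 318 rad/s; ζ = cos θ = σ/ω_n = 0.301.
%OS = 100·exp(−πζ/√(1−ζ²)) = 37.1%.

%OS ≈ 37.1%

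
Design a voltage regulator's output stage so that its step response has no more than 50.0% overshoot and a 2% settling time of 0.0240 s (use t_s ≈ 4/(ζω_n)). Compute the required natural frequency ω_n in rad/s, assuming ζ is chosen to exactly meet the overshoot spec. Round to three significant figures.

Inverting the overshoot relation: ζ = |ln 0.500|/√(π² + ln²0.500) = 0.215.
From t_s ≈ 4/(ζω_n): ω_n = 4/(ζ·t_s) = 4/(0.215·0.0240) = 774 rad/s.

ω_n ≈ 774 rad/s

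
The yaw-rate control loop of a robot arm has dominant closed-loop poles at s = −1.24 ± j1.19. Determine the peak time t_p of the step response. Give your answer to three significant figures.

t_p ≈ 2.64 s

t_p = π/ω_d with ω_d = 1.19 (the imaginary part), so t_p = 2.64 s.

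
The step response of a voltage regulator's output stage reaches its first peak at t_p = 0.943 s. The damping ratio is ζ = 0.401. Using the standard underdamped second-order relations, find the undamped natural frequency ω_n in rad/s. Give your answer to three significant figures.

ω_n ≈ 3.64 rad/s

Peak time t_p = π/ω_d, so ω_d = π/t_p = π/0.943 = 3.33 rad/s.
ω_n = ω_d/√(1−ζ²) = 3.33/√0.839 = 3.64 rad/s.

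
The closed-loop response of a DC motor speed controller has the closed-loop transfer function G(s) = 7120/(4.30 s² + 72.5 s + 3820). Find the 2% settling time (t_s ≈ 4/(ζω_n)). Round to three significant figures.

Dividing through by 4.30: denominator becomes s² + 16.86 s + 888.4.
So ω_n = √888.4 = 29.8 rad/s and ζ = 16.86/(2·29.8) = 0.283.
t_s ≈ 4/(ζω_n) = 0.474 s.

t_s ≈ 0.474 s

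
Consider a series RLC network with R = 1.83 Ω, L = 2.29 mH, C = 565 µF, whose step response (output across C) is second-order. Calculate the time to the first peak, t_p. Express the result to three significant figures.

For a series RLC circuit (capacitor voltage as output), ω_n = 1/√(LC) = 1/√(2.29 mH · 565 µF) = 879 rad/s.
ζ = (R/2)·√(C/L) = (1.83/2)·√(565 µF/2.29 mH) = 0.454.
ω_d = 879·√(1 − 0.454²) = 783 rad/s. t_p = π/ω_d = 0.00401 s.

t_p ≈ 0.00401 s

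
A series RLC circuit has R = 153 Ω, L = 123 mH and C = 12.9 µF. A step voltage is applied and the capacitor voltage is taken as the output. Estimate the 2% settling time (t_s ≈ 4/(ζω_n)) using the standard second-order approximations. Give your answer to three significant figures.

For a series RLC circuit (capacitor voltage as output), ω_n = 1/√(LC) = 1/√(123 mH · 12.9 µF) = 794 rad/s.
ζ = (R/2)·√(C/L) = (153/2)·√(12.9 µF/123 mH) = 0.783.
t_s ≈ 4/(ζω_n) = 0.00643 s.

t_s ≈ 0.00643 s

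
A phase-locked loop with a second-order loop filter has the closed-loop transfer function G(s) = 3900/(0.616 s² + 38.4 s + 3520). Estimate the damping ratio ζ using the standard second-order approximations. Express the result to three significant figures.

Dividing through by 0.616: denominator becomes s² + 62.34 s + 5714.
So ω_n = √5714 = 75.6 rad/s and ζ = 62.34/(2·75.6) = 0.412.

ζ ≈ 0.412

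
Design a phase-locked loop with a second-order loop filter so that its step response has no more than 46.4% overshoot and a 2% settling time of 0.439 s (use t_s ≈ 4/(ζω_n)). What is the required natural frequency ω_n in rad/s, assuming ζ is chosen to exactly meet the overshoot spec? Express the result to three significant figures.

From %OS = 100·exp(−πζ/√(1−ζ²)), invert to get ζ = −ln(OS)/√(π² + ln²(OS)) with OS = 0.464.
−ln 0.464 = 0.7679, so ζ = 0.7679/√(π² + 0.5896) = 0.237.
From t_s ≈ 4/(ζω_n): ω_n = 4/(ζ·t_s) = 4/(0.237·0.439) = 38.4 rad/s.

ω_n ≈ 38.4 rad/s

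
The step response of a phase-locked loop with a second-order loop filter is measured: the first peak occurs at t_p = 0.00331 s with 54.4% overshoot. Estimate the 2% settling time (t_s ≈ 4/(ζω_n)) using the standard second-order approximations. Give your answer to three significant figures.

ζ from %OS: ζ = |ln 0.544|/√(π²+ln²0.544) = 0.190.
t_p = π/ω_d ⇒ ω_d = 949 rad/s; then ω_n = ω_d/√(1−ζ²) = 967 rad/s.
t_s ≈ 4/(ζω_n) = 4/(0.190·967) = 0.0217 s.

t_s ≈ 0.0217 s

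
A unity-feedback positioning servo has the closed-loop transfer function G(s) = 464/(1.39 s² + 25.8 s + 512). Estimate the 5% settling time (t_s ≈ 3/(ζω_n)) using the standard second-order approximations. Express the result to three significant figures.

t_s ≈ 0.323 s

Dividing through by 1.39: denominator becomes s² + 18.56 s + 368.3.
So ω_n = √368.3 = 19.2 rad/s and ζ = 18.56/(2·19.2) = 0.484.
t_s ≈ 3/(ζω_n) = 0.323 s.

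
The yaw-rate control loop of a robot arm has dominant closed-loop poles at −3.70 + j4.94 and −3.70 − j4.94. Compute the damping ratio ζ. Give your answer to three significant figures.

With σ = 3.70, ω_d = 4.94: ω_n = √(σ²+ω_d²) = 6.17 rad/s, ζ = σ/ω_n = 0.599.

ζ ≈ 0.599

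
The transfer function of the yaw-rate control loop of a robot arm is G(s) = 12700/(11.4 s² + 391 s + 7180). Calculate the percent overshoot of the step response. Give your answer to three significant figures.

%OS ≈ 5.28%

Dividing through by 11.4: denominator becomes s² + 34.30 s + 629.8.
So ω_n = √629.8 = 25.1 rad/s and ζ = 34.30/(2·25.1) = 0.683.
Overshoot: exp(−π·0.683/√(1−0.683²)) = 0.0528, i.e. 5.28%.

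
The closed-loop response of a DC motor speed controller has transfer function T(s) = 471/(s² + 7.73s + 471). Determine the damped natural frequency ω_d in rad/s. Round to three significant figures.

ω_d ≈ 21.4 rad/s

ω_n = √471 = 21.7 rad/s; ζ = 7.73/(2·21.7) = 0.178.
ω_d = ω_n√(1−ζ²) = 21.4 rad/s.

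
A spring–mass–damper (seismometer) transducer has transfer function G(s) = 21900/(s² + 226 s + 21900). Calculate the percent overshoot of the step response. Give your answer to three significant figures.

%OS ≈ 2.44%

ω_n = √21900 = 148 rad/s; ζ = 226/(2·148) = 0.764.
%OS = 100 e^{−πζ/√(1−ζ²)} with ζ = 0.764 gives 2.44%.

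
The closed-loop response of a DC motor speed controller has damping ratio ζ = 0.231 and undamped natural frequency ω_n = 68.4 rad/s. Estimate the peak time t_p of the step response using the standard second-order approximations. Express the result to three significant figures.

The damped frequency is ω_d = ω_n√(1−ζ²) = 68.4·√(1−0.0534) = 66.6 rad/s.
Peak time t_p = π/ω_d = π/66.6 = 0.0472 s.

t_p ≈ 0.0472 s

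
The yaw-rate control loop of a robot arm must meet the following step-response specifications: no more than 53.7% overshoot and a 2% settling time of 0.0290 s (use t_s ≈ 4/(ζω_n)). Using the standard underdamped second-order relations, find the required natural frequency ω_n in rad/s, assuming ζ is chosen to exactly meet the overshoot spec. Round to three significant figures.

ζ = −ln(OS)/√(π² + (ln OS)²). With OS = 0.537, ln OS = −0.6218 and ζ = 0.6218/3.203 = 0.194.
Then ω_n = 4/(ζ t_s) = 4/(0.194 × 0.0290) = 710 rad/s.

ω_n ≈ 710 rad/s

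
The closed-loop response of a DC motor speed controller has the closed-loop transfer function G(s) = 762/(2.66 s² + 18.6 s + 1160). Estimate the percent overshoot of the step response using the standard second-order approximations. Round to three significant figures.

Dividing through by 2.66: denominator becomes s² + 6.992 s + 436.1.
So ω_n = √436.1 = 20.9 rad/s and ζ = 6.992/(2·20.9) = 0.167.
Overshoot: exp(−π·0.167/√(1−0.167²)) = 0.587, i.e. 58.7%.

%OS ≈ 58.7%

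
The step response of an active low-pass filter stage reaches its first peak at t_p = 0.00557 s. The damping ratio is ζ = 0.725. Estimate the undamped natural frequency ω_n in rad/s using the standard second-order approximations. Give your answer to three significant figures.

Peak time t_p = π/ω_d, so ω_d = π/t_p = π/0.00557 = 564 rad/s.
ω_n = ω_d/√(1−ζ²) = 564/√0.474 = 819 rad/s.

ω_n ≈ 819 rad/s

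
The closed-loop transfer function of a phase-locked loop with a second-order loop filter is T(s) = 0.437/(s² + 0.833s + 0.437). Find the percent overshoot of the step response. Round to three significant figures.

%OS ≈ 7.82%

Comparing the denominator to s² + 2ζω_n s + ω_n²: ω_n = √0.437 = 0.661 rad/s, and 2ζω_n = 0.833 so ζ = 0.833/(2·0.661) = 0.630.
%OS = 100·exp(−πζ/√(1−ζ²)) = 7.82%.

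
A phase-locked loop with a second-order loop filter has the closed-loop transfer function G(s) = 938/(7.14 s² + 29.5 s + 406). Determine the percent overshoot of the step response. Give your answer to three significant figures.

%OS ≈ 40.9%

Dividing through by 7.14: denominator becomes s² + 4.132 s + 56.86.
So ω_n = √56.86 = 7.54 rad/s and ζ = 4.132/(2·7.54) = 0.274.
%OS = 100·exp(−πζ/√(1−ζ²)) = 40.9%.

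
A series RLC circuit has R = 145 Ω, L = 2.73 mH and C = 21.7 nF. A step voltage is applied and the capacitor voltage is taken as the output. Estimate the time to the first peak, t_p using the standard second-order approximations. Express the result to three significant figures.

t_p ≈ 0.0000247 s

For a series RLC circuit (capacitor voltage as output), ω_n = 1/√(LC) = 1/√(2.73 mH · 21.7 nF) = 130000 rad/s.
ζ = (R/2)·√(C/L) = (145/2)·√(21.7 nF/2.73 mH) = 0.204.
ω_d = 130000·√(1 − 0.204²) = 127000 rad/s. t_p = π/ω_d = 0.0000247 s.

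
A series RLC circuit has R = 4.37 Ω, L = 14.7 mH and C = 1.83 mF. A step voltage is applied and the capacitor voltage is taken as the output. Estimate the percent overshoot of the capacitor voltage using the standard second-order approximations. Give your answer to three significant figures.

For a series RLC circuit (capacitor voltage as output), ω_n = 1/√(LC) = 1/√(14.7 mH · 1.83 mF) = 193 rad/s.
ζ = (R/2)·√(C/L) = (4.37/2)·√(1.83 mF/14.7 mH) = 0.771.
Overshoot: exp(−π·0.771/√(1−0.771²)) = 0.0223, i.e. 2.23%.

%OS ≈ 2.23%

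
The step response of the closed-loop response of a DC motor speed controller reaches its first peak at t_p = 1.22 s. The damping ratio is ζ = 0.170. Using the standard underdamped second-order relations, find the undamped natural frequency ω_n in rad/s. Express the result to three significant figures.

Peak time t_p = π/ω_d, so ω_d = π/t_p = π/1.22 = 2.58 rad/s.
ω_n = ω_d/√(1−ζ²) = 2.58/√0.971 = 2.61 rad/s.

ω_n ≈ 2.61 rad/s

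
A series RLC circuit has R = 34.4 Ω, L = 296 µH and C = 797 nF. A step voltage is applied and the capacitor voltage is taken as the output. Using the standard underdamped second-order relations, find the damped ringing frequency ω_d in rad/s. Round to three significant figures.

ω_d ≈ 29400 rad/s

For a series RLC circuit (capacitor voltage as output), ω_n = 1/√(LC) = 1/√(296 µH · 797 nF) = 65100 rad/s.
ζ = (R/2)·√(C/L) = (34.4/2)·√(797 nF/296 µH) = 0.893.
ω_d = 65100·√(1 − 0.893²) = 29400 rad/s.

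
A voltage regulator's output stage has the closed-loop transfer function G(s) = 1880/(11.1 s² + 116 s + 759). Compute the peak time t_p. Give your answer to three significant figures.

t_p ≈ 0.490 s

Dividing through by 11.1: denominator becomes s² + 10.45 s + 68.38.
So ω_n = √68.38 = 8.27 rad/s and ζ = 10.45/(2·8.27) = 0.632.
ω_d = ω_n√(1−ζ²) = 6.41 rad/s. t_p = π/ω_d = 0.490 s.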